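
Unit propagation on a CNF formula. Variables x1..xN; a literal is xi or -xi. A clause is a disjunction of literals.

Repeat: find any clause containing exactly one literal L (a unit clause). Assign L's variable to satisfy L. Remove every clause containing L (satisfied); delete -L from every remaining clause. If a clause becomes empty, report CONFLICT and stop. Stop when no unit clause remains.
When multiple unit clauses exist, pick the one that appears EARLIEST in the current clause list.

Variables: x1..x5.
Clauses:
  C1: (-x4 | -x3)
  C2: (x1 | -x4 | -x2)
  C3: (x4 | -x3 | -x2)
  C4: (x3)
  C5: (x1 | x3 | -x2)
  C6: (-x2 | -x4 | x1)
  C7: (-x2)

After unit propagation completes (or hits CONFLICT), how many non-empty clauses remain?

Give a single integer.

unit clause [3] forces x3=T; simplify:
  drop -3 from [-4, -3] -> [-4]
  drop -3 from [4, -3, -2] -> [4, -2]
  satisfied 2 clause(s); 5 remain; assigned so far: [3]
unit clause [-4] forces x4=F; simplify:
  drop 4 from [4, -2] -> [-2]
  satisfied 3 clause(s); 2 remain; assigned so far: [3, 4]
unit clause [-2] forces x2=F; simplify:
  satisfied 2 clause(s); 0 remain; assigned so far: [2, 3, 4]

Answer: 0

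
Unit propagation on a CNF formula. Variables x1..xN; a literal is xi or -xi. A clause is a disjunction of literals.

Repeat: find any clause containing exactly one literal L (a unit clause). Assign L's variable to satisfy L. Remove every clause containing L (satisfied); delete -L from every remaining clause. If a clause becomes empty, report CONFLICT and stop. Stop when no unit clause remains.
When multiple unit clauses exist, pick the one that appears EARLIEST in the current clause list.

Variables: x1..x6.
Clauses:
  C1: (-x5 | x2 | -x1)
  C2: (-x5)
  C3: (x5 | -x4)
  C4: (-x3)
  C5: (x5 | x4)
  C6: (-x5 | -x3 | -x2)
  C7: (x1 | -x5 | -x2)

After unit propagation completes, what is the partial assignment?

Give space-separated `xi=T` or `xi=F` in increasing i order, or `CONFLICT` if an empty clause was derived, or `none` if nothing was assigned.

unit clause [-5] forces x5=F; simplify:
  drop 5 from [5, -4] -> [-4]
  drop 5 from [5, 4] -> [4]
  satisfied 4 clause(s); 3 remain; assigned so far: [5]
unit clause [-4] forces x4=F; simplify:
  drop 4 from [4] -> [] (empty!)
  satisfied 1 clause(s); 2 remain; assigned so far: [4, 5]
CONFLICT (empty clause)

Answer: CONFLICT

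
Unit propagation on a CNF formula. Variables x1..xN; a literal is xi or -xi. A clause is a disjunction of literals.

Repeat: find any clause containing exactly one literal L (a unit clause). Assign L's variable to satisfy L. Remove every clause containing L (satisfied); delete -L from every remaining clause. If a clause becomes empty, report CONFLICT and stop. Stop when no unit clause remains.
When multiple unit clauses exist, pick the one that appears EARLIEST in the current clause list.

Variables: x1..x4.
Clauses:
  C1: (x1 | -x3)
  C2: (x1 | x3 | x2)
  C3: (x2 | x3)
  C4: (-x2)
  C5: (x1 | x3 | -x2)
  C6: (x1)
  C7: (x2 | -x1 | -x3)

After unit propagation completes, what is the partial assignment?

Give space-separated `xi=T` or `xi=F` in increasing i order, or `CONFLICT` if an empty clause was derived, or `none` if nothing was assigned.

Answer: CONFLICT

Derivation:
unit clause [-2] forces x2=F; simplify:
  drop 2 from [1, 3, 2] -> [1, 3]
  drop 2 from [2, 3] -> [3]
  drop 2 from [2, -1, -3] -> [-1, -3]
  satisfied 2 clause(s); 5 remain; assigned so far: [2]
unit clause [3] forces x3=T; simplify:
  drop -3 from [1, -3] -> [1]
  drop -3 from [-1, -3] -> [-1]
  satisfied 2 clause(s); 3 remain; assigned so far: [2, 3]
unit clause [1] forces x1=T; simplify:
  drop -1 from [-1] -> [] (empty!)
  satisfied 2 clause(s); 1 remain; assigned so far: [1, 2, 3]
CONFLICT (empty clause)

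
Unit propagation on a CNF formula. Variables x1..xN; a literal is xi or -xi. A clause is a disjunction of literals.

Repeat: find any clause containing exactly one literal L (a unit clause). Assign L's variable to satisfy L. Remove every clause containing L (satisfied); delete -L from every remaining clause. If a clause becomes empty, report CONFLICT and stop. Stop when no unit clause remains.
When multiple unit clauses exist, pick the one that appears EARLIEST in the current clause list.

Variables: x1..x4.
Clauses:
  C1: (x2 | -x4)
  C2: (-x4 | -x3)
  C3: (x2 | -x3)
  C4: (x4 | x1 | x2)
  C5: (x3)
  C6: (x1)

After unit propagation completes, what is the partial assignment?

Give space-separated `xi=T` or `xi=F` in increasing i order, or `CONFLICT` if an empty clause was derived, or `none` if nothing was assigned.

Answer: x1=T x2=T x3=T x4=F

Derivation:
unit clause [3] forces x3=T; simplify:
  drop -3 from [-4, -3] -> [-4]
  drop -3 from [2, -3] -> [2]
  satisfied 1 clause(s); 5 remain; assigned so far: [3]
unit clause [-4] forces x4=F; simplify:
  drop 4 from [4, 1, 2] -> [1, 2]
  satisfied 2 clause(s); 3 remain; assigned so far: [3, 4]
unit clause [2] forces x2=T; simplify:
  satisfied 2 clause(s); 1 remain; assigned so far: [2, 3, 4]
unit clause [1] forces x1=T; simplify:
  satisfied 1 clause(s); 0 remain; assigned so far: [1, 2, 3, 4]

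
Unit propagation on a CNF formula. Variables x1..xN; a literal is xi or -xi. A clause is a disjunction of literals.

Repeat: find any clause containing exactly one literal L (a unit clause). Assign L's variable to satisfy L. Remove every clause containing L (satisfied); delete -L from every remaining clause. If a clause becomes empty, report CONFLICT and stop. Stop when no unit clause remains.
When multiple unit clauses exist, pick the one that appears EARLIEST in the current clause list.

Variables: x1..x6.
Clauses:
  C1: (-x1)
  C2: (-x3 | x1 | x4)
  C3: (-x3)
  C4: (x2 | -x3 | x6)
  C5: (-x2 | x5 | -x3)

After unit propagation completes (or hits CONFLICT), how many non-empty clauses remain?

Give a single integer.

Answer: 0

Derivation:
unit clause [-1] forces x1=F; simplify:
  drop 1 from [-3, 1, 4] -> [-3, 4]
  satisfied 1 clause(s); 4 remain; assigned so far: [1]
unit clause [-3] forces x3=F; simplify:
  satisfied 4 clause(s); 0 remain; assigned so far: [1, 3]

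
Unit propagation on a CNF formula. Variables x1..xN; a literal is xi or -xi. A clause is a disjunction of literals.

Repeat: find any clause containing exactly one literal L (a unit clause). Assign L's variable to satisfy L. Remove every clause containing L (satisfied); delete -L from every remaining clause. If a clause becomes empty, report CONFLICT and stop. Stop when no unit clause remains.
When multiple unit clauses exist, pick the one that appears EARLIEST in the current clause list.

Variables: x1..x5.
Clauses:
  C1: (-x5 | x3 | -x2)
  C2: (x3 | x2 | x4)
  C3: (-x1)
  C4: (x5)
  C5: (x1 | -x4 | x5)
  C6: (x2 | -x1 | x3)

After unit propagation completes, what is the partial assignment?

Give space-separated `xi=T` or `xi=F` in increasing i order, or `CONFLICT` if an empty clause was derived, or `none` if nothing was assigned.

Answer: x1=F x5=T

Derivation:
unit clause [-1] forces x1=F; simplify:
  drop 1 from [1, -4, 5] -> [-4, 5]
  satisfied 2 clause(s); 4 remain; assigned so far: [1]
unit clause [5] forces x5=T; simplify:
  drop -5 from [-5, 3, -2] -> [3, -2]
  satisfied 2 clause(s); 2 remain; assigned so far: [1, 5]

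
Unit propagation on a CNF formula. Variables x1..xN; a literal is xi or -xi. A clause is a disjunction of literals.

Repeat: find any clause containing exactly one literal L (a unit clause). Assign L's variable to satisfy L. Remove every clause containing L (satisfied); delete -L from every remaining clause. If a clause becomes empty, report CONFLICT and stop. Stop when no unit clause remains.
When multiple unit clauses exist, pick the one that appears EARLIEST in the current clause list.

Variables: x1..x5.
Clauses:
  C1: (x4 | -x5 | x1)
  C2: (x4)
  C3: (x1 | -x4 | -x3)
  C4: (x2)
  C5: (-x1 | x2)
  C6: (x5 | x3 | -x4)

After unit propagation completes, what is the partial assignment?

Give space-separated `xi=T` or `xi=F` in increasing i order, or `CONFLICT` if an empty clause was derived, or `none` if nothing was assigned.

unit clause [4] forces x4=T; simplify:
  drop -4 from [1, -4, -3] -> [1, -3]
  drop -4 from [5, 3, -4] -> [5, 3]
  satisfied 2 clause(s); 4 remain; assigned so far: [4]
unit clause [2] forces x2=T; simplify:
  satisfied 2 clause(s); 2 remain; assigned so far: [2, 4]

Answer: x2=T x4=T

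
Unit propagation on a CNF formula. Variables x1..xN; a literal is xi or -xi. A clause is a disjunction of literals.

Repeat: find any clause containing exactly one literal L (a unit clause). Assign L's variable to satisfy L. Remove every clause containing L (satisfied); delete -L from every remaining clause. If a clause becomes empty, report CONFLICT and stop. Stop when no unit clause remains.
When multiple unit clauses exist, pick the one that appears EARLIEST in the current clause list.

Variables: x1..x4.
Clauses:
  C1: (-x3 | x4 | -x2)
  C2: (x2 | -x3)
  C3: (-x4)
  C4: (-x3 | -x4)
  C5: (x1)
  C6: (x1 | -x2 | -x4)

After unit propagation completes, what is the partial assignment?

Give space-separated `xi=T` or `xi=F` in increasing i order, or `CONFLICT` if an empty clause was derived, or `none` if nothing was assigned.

Answer: x1=T x4=F

Derivation:
unit clause [-4] forces x4=F; simplify:
  drop 4 from [-3, 4, -2] -> [-3, -2]
  satisfied 3 clause(s); 3 remain; assigned so far: [4]
unit clause [1] forces x1=T; simplify:
  satisfied 1 clause(s); 2 remain; assigned so far: [1, 4]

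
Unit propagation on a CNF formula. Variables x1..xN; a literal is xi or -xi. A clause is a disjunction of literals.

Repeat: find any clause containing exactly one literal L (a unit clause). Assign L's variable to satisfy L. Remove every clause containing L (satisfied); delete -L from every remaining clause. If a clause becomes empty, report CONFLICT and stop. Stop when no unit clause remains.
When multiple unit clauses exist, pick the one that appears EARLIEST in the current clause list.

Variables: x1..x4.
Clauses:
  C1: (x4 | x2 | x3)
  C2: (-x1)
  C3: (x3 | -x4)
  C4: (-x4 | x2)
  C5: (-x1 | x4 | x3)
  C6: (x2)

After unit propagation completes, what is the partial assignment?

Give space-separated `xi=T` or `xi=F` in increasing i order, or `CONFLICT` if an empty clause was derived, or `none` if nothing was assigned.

Answer: x1=F x2=T

Derivation:
unit clause [-1] forces x1=F; simplify:
  satisfied 2 clause(s); 4 remain; assigned so far: [1]
unit clause [2] forces x2=T; simplify:
  satisfied 3 clause(s); 1 remain; assigned so far: [1, 2]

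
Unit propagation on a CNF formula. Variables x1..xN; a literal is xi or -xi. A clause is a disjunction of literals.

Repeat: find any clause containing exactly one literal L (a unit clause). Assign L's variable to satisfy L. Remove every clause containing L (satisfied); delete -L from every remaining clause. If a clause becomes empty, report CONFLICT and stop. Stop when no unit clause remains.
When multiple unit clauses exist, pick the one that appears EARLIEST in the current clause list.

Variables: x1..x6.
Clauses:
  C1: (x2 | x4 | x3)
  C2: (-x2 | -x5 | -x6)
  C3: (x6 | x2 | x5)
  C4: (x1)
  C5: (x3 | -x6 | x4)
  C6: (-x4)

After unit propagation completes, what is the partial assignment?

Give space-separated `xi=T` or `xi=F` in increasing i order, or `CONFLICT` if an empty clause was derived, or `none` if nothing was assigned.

unit clause [1] forces x1=T; simplify:
  satisfied 1 clause(s); 5 remain; assigned so far: [1]
unit clause [-4] forces x4=F; simplify:
  drop 4 from [2, 4, 3] -> [2, 3]
  drop 4 from [3, -6, 4] -> [3, -6]
  satisfied 1 clause(s); 4 remain; assigned so far: [1, 4]

Answer: x1=T x4=F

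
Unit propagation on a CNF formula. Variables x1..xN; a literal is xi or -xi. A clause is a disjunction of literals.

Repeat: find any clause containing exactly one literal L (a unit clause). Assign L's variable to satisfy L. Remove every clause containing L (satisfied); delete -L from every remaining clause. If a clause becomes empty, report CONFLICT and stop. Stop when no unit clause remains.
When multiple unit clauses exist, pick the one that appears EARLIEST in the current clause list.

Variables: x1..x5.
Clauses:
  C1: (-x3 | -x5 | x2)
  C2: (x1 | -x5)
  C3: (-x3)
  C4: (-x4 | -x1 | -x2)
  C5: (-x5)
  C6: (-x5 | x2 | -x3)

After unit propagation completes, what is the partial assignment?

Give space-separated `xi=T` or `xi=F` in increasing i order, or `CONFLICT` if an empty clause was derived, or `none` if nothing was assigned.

Answer: x3=F x5=F

Derivation:
unit clause [-3] forces x3=F; simplify:
  satisfied 3 clause(s); 3 remain; assigned so far: [3]
unit clause [-5] forces x5=F; simplify:
  satisfied 2 clause(s); 1 remain; assigned so far: [3, 5]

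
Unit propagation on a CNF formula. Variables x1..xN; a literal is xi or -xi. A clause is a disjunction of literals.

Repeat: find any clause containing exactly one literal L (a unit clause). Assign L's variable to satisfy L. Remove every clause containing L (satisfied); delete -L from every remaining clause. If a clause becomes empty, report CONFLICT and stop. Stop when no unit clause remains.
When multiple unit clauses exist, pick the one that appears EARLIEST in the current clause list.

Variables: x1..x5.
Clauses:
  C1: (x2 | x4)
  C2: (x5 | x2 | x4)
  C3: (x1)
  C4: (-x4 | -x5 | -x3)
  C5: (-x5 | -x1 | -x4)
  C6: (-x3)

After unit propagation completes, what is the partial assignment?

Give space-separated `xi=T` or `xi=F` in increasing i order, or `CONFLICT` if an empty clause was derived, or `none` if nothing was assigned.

Answer: x1=T x3=F

Derivation:
unit clause [1] forces x1=T; simplify:
  drop -1 from [-5, -1, -4] -> [-5, -4]
  satisfied 1 clause(s); 5 remain; assigned so far: [1]
unit clause [-3] forces x3=F; simplify:
  satisfied 2 clause(s); 3 remain; assigned so far: [1, 3]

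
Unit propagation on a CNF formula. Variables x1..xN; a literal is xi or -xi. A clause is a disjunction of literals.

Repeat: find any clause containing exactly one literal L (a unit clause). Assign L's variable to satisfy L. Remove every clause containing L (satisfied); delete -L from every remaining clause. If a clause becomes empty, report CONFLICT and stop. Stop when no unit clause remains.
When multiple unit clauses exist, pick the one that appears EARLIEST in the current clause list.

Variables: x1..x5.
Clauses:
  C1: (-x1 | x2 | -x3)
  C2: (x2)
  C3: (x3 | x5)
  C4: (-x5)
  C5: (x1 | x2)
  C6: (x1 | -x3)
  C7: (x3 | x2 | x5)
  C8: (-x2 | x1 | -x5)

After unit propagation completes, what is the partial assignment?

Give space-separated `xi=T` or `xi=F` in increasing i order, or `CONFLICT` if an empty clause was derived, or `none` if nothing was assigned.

unit clause [2] forces x2=T; simplify:
  drop -2 from [-2, 1, -5] -> [1, -5]
  satisfied 4 clause(s); 4 remain; assigned so far: [2]
unit clause [-5] forces x5=F; simplify:
  drop 5 from [3, 5] -> [3]
  satisfied 2 clause(s); 2 remain; assigned so far: [2, 5]
unit clause [3] forces x3=T; simplify:
  drop -3 from [1, -3] -> [1]
  satisfied 1 clause(s); 1 remain; assigned so far: [2, 3, 5]
unit clause [1] forces x1=T; simplify:
  satisfied 1 clause(s); 0 remain; assigned so far: [1, 2, 3, 5]

Answer: x1=T x2=T x3=T x5=F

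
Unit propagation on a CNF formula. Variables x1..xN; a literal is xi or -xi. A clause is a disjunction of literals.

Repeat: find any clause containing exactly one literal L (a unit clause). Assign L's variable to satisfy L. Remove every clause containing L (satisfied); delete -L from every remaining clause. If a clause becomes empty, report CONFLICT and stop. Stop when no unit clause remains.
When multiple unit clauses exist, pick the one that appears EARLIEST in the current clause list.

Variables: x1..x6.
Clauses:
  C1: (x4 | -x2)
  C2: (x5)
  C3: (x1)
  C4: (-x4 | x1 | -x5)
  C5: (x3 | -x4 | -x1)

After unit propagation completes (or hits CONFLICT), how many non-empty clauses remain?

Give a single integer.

Answer: 2

Derivation:
unit clause [5] forces x5=T; simplify:
  drop -5 from [-4, 1, -5] -> [-4, 1]
  satisfied 1 clause(s); 4 remain; assigned so far: [5]
unit clause [1] forces x1=T; simplify:
  drop -1 from [3, -4, -1] -> [3, -4]
  satisfied 2 clause(s); 2 remain; assigned so far: [1, 5]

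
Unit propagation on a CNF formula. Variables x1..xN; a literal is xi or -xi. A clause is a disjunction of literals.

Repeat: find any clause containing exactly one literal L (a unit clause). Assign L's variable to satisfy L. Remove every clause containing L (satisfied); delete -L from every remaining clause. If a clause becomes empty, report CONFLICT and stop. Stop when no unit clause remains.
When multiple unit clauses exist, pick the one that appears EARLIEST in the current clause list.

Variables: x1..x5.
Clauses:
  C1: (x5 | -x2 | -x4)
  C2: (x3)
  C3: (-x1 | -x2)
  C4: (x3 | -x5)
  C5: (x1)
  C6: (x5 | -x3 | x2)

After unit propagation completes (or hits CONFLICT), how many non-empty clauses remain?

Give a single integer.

Answer: 0

Derivation:
unit clause [3] forces x3=T; simplify:
  drop -3 from [5, -3, 2] -> [5, 2]
  satisfied 2 clause(s); 4 remain; assigned so far: [3]
unit clause [1] forces x1=T; simplify:
  drop -1 from [-1, -2] -> [-2]
  satisfied 1 clause(s); 3 remain; assigned so far: [1, 3]
unit clause [-2] forces x2=F; simplify:
  drop 2 from [5, 2] -> [5]
  satisfied 2 clause(s); 1 remain; assigned so far: [1, 2, 3]
unit clause [5] forces x5=T; simplify:
  satisfied 1 clause(s); 0 remain; assigned so far: [1, 2, 3, 5]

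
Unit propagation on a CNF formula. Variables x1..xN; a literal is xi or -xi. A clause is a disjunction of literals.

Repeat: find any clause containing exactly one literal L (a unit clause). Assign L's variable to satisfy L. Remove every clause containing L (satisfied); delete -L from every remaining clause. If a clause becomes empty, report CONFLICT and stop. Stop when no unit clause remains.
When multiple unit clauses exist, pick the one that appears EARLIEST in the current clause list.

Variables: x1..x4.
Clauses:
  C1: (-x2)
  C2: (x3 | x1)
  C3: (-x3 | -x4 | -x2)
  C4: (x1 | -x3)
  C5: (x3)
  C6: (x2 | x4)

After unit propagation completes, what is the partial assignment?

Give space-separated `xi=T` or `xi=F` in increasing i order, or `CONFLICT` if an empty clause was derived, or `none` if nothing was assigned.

unit clause [-2] forces x2=F; simplify:
  drop 2 from [2, 4] -> [4]
  satisfied 2 clause(s); 4 remain; assigned so far: [2]
unit clause [3] forces x3=T; simplify:
  drop -3 from [1, -3] -> [1]
  satisfied 2 clause(s); 2 remain; assigned so far: [2, 3]
unit clause [1] forces x1=T; simplify:
  satisfied 1 clause(s); 1 remain; assigned so far: [1, 2, 3]
unit clause [4] forces x4=T; simplify:
  satisfied 1 clause(s); 0 remain; assigned so far: [1, 2, 3, 4]

Answer: x1=T x2=F x3=T x4=T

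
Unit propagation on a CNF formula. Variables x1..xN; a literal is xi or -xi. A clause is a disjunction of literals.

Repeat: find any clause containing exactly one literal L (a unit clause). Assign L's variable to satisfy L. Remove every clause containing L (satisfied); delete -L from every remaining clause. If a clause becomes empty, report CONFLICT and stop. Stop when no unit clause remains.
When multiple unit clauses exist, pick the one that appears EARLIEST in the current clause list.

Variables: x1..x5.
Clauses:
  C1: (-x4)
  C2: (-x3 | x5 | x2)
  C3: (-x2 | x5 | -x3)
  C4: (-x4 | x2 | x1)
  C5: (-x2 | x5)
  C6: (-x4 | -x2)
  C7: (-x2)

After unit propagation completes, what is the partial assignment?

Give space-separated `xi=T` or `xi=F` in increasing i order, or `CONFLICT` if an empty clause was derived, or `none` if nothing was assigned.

unit clause [-4] forces x4=F; simplify:
  satisfied 3 clause(s); 4 remain; assigned so far: [4]
unit clause [-2] forces x2=F; simplify:
  drop 2 from [-3, 5, 2] -> [-3, 5]
  satisfied 3 clause(s); 1 remain; assigned so far: [2, 4]

Answer: x2=F x4=F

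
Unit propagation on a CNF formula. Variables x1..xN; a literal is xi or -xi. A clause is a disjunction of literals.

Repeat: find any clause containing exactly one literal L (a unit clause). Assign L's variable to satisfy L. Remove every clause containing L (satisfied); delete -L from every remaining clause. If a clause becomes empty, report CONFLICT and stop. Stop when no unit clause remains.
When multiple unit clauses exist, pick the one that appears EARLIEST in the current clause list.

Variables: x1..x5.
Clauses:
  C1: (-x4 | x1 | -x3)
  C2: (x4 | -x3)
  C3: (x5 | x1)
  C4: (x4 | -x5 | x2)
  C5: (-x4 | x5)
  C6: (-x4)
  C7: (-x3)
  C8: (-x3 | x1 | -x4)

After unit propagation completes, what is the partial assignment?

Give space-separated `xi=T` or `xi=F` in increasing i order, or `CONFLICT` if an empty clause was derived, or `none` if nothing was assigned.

unit clause [-4] forces x4=F; simplify:
  drop 4 from [4, -3] -> [-3]
  drop 4 from [4, -5, 2] -> [-5, 2]
  satisfied 4 clause(s); 4 remain; assigned so far: [4]
unit clause [-3] forces x3=F; simplify:
  satisfied 2 clause(s); 2 remain; assigned so far: [3, 4]

Answer: x3=F x4=F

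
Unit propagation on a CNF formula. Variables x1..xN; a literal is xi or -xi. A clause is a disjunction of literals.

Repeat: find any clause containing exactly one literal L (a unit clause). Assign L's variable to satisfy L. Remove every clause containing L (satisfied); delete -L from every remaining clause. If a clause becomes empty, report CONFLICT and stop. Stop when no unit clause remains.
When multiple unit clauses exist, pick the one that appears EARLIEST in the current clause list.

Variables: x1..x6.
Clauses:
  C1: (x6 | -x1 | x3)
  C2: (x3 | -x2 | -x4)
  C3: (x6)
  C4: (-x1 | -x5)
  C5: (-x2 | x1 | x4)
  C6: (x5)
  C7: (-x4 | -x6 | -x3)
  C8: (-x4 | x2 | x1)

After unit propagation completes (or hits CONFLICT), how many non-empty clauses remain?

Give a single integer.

Answer: 4

Derivation:
unit clause [6] forces x6=T; simplify:
  drop -6 from [-4, -6, -3] -> [-4, -3]
  satisfied 2 clause(s); 6 remain; assigned so far: [6]
unit clause [5] forces x5=T; simplify:
  drop -5 from [-1, -5] -> [-1]
  satisfied 1 clause(s); 5 remain; assigned so far: [5, 6]
unit clause [-1] forces x1=F; simplify:
  drop 1 from [-2, 1, 4] -> [-2, 4]
  drop 1 from [-4, 2, 1] -> [-4, 2]
  satisfied 1 clause(s); 4 remain; assigned so far: [1, 5, 6]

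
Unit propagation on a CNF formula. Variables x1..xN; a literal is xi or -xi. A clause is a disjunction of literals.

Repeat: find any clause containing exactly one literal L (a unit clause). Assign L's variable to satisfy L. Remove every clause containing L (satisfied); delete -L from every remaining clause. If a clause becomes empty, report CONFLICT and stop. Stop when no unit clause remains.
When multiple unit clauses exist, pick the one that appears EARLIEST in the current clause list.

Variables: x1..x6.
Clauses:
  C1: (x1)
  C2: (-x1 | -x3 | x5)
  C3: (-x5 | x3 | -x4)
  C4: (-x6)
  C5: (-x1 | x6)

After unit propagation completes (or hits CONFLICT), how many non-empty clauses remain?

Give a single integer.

unit clause [1] forces x1=T; simplify:
  drop -1 from [-1, -3, 5] -> [-3, 5]
  drop -1 from [-1, 6] -> [6]
  satisfied 1 clause(s); 4 remain; assigned so far: [1]
unit clause [-6] forces x6=F; simplify:
  drop 6 from [6] -> [] (empty!)
  satisfied 1 clause(s); 3 remain; assigned so far: [1, 6]
CONFLICT (empty clause)

Answer: 2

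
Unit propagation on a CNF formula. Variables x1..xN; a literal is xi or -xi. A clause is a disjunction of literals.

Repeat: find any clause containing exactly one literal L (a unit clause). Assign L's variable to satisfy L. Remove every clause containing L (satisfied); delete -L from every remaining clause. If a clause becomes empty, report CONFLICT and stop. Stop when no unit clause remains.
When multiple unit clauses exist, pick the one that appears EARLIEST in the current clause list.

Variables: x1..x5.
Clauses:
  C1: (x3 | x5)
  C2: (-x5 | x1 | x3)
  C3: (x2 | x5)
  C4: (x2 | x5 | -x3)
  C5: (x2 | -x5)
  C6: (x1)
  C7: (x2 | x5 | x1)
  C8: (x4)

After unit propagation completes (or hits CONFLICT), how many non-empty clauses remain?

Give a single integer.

Answer: 4

Derivation:
unit clause [1] forces x1=T; simplify:
  satisfied 3 clause(s); 5 remain; assigned so far: [1]
unit clause [4] forces x4=T; simplify:
  satisfied 1 clause(s); 4 remain; assigned so far: [1, 4]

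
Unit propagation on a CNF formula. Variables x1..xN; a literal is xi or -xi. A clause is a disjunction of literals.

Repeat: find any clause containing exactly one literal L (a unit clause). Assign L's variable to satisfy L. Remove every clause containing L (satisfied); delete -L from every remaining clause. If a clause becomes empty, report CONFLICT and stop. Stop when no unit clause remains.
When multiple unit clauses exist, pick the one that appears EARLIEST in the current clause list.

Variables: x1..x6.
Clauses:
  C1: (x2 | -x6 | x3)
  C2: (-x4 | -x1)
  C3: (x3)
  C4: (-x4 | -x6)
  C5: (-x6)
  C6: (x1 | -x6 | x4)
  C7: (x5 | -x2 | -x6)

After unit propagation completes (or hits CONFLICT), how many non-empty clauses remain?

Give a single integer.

Answer: 1

Derivation:
unit clause [3] forces x3=T; simplify:
  satisfied 2 clause(s); 5 remain; assigned so far: [3]
unit clause [-6] forces x6=F; simplify:
  satisfied 4 clause(s); 1 remain; assigned so far: [3, 6]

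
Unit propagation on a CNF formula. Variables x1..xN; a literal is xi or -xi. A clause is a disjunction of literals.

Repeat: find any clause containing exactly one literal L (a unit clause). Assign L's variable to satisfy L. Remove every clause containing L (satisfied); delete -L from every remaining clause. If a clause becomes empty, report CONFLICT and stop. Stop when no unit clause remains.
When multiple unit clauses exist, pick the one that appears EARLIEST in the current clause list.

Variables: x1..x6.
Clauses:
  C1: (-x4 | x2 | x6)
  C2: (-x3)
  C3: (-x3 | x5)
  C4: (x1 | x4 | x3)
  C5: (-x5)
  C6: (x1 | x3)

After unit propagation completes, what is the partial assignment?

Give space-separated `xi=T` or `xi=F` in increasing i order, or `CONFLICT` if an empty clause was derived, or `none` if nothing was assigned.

Answer: x1=T x3=F x5=F

Derivation:
unit clause [-3] forces x3=F; simplify:
  drop 3 from [1, 4, 3] -> [1, 4]
  drop 3 from [1, 3] -> [1]
  satisfied 2 clause(s); 4 remain; assigned so far: [3]
unit clause [-5] forces x5=F; simplify:
  satisfied 1 clause(s); 3 remain; assigned so far: [3, 5]
unit clause [1] forces x1=T; simplify:
  satisfied 2 clause(s); 1 remain; assigned so far: [1, 3, 5]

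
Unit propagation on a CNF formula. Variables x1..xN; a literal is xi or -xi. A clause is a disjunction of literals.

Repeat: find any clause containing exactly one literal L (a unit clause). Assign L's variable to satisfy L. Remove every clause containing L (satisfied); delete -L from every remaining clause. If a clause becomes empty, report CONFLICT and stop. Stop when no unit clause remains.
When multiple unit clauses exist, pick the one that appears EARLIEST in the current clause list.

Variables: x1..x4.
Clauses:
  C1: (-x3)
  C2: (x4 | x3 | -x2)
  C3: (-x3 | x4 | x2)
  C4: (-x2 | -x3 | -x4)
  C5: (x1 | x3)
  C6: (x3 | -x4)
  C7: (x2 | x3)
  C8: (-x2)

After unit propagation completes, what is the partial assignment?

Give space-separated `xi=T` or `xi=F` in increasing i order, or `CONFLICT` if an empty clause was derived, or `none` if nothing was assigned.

Answer: CONFLICT

Derivation:
unit clause [-3] forces x3=F; simplify:
  drop 3 from [4, 3, -2] -> [4, -2]
  drop 3 from [1, 3] -> [1]
  drop 3 from [3, -4] -> [-4]
  drop 3 from [2, 3] -> [2]
  satisfied 3 clause(s); 5 remain; assigned so far: [3]
unit clause [1] forces x1=T; simplify:
  satisfied 1 clause(s); 4 remain; assigned so far: [1, 3]
unit clause [-4] forces x4=F; simplify:
  drop 4 from [4, -2] -> [-2]
  satisfied 1 clause(s); 3 remain; assigned so far: [1, 3, 4]
unit clause [-2] forces x2=F; simplify:
  drop 2 from [2] -> [] (empty!)
  satisfied 2 clause(s); 1 remain; assigned so far: [1, 2, 3, 4]
CONFLICT (empty clause)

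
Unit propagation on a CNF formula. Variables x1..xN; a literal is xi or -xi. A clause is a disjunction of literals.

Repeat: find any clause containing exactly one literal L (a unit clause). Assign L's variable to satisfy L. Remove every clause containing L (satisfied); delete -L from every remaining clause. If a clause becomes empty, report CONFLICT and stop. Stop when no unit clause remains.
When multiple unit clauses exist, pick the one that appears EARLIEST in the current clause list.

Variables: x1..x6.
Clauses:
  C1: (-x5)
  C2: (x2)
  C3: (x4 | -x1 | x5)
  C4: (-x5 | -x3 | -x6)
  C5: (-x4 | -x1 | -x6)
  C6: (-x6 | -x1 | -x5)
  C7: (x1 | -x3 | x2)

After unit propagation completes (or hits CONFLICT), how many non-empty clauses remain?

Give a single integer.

Answer: 2

Derivation:
unit clause [-5] forces x5=F; simplify:
  drop 5 from [4, -1, 5] -> [4, -1]
  satisfied 3 clause(s); 4 remain; assigned so far: [5]
unit clause [2] forces x2=T; simplify:
  satisfied 2 clause(s); 2 remain; assigned so far: [2, 5]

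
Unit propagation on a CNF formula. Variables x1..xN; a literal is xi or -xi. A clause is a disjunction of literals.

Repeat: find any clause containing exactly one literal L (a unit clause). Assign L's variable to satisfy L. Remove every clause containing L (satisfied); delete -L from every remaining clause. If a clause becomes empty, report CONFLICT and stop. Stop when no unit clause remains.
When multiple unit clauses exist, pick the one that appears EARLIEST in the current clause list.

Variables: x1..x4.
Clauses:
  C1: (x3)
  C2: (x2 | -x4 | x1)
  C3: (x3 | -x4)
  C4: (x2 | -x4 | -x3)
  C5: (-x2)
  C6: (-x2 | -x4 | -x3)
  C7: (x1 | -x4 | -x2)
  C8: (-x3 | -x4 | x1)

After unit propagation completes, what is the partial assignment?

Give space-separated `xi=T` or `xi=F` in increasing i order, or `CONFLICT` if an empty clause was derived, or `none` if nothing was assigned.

Answer: x2=F x3=T x4=F

Derivation:
unit clause [3] forces x3=T; simplify:
  drop -3 from [2, -4, -3] -> [2, -4]
  drop -3 from [-2, -4, -3] -> [-2, -4]
  drop -3 from [-3, -4, 1] -> [-4, 1]
  satisfied 2 clause(s); 6 remain; assigned so far: [3]
unit clause [-2] forces x2=F; simplify:
  drop 2 from [2, -4, 1] -> [-4, 1]
  drop 2 from [2, -4] -> [-4]
  satisfied 3 clause(s); 3 remain; assigned so far: [2, 3]
unit clause [-4] forces x4=F; simplify:
  satisfied 3 clause(s); 0 remain; assigned so far: [2, 3, 4]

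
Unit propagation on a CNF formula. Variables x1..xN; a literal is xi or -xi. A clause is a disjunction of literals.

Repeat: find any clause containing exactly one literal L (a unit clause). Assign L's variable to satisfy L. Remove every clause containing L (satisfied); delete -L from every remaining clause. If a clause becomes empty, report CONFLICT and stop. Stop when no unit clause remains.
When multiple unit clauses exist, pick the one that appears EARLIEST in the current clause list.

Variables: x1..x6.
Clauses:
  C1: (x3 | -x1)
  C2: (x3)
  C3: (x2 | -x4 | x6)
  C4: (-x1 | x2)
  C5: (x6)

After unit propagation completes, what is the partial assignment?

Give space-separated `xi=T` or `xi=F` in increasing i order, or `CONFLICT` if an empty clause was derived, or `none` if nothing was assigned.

Answer: x3=T x6=T

Derivation:
unit clause [3] forces x3=T; simplify:
  satisfied 2 clause(s); 3 remain; assigned so far: [3]
unit clause [6] forces x6=T; simplify:
  satisfied 2 clause(s); 1 remain; assigned so far: [3, 6]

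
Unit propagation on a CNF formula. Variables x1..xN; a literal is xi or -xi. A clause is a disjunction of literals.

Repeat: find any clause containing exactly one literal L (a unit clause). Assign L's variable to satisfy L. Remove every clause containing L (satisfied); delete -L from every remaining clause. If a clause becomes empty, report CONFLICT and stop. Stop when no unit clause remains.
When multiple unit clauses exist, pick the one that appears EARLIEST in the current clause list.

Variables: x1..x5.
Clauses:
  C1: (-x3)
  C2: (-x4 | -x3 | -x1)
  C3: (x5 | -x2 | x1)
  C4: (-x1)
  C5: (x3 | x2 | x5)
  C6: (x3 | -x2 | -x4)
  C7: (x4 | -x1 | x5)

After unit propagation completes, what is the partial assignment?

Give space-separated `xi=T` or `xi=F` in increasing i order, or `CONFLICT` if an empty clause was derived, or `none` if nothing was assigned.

Answer: x1=F x3=F

Derivation:
unit clause [-3] forces x3=F; simplify:
  drop 3 from [3, 2, 5] -> [2, 5]
  drop 3 from [3, -2, -4] -> [-2, -4]
  satisfied 2 clause(s); 5 remain; assigned so far: [3]
unit clause [-1] forces x1=F; simplify:
  drop 1 from [5, -2, 1] -> [5, -2]
  satisfied 2 clause(s); 3 remain; assigned so far: [1, 3]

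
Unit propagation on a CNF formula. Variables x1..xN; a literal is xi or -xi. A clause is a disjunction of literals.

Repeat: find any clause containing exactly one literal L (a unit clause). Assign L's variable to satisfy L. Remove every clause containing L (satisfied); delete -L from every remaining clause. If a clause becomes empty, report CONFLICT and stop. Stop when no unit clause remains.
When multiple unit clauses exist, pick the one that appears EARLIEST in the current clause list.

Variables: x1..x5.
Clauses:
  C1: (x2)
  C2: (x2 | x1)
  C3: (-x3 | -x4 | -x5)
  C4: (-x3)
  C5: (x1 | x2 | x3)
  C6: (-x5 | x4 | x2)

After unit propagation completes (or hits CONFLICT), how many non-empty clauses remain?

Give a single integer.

unit clause [2] forces x2=T; simplify:
  satisfied 4 clause(s); 2 remain; assigned so far: [2]
unit clause [-3] forces x3=F; simplify:
  satisfied 2 clause(s); 0 remain; assigned so far: [2, 3]

Answer: 0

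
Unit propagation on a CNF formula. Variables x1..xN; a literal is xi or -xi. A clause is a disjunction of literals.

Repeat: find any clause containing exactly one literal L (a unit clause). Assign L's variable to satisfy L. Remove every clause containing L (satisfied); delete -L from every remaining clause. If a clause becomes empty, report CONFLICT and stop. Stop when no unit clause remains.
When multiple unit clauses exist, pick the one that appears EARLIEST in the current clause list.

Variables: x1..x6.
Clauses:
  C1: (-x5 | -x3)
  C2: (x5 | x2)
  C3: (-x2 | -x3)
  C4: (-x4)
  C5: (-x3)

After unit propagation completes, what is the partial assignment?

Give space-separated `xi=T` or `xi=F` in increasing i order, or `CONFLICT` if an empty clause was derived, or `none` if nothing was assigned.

Answer: x3=F x4=F

Derivation:
unit clause [-4] forces x4=F; simplify:
  satisfied 1 clause(s); 4 remain; assigned so far: [4]
unit clause [-3] forces x3=F; simplify:
  satisfied 3 clause(s); 1 remain; assigned so far: [3, 4]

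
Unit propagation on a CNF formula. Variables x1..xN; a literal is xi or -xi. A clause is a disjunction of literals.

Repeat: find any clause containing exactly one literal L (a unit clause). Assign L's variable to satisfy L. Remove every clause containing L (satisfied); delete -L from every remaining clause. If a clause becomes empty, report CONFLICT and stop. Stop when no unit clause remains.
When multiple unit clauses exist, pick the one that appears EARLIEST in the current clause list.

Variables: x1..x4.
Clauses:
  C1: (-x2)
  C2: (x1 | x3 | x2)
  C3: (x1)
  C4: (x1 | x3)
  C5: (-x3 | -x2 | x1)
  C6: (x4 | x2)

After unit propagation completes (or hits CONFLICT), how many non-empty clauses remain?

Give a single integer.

Answer: 0

Derivation:
unit clause [-2] forces x2=F; simplify:
  drop 2 from [1, 3, 2] -> [1, 3]
  drop 2 from [4, 2] -> [4]
  satisfied 2 clause(s); 4 remain; assigned so far: [2]
unit clause [1] forces x1=T; simplify:
  satisfied 3 clause(s); 1 remain; assigned so far: [1, 2]
unit clause [4] forces x4=T; simplify:
  satisfied 1 clause(s); 0 remain; assigned so far: [1, 2, 4]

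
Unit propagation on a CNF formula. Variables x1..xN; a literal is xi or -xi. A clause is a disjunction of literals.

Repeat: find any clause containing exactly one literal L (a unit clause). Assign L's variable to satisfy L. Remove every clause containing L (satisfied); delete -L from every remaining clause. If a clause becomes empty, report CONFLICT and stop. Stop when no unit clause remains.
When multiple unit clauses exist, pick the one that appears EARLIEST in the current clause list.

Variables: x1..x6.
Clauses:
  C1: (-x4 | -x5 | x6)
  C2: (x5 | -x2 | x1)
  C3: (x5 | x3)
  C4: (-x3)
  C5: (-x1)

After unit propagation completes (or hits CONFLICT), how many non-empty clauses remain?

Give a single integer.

Answer: 1

Derivation:
unit clause [-3] forces x3=F; simplify:
  drop 3 from [5, 3] -> [5]
  satisfied 1 clause(s); 4 remain; assigned so far: [3]
unit clause [5] forces x5=T; simplify:
  drop -5 from [-4, -5, 6] -> [-4, 6]
  satisfied 2 clause(s); 2 remain; assigned so far: [3, 5]
unit clause [-1] forces x1=F; simplify:
  satisfied 1 clause(s); 1 remain; assigned so far: [1, 3, 5]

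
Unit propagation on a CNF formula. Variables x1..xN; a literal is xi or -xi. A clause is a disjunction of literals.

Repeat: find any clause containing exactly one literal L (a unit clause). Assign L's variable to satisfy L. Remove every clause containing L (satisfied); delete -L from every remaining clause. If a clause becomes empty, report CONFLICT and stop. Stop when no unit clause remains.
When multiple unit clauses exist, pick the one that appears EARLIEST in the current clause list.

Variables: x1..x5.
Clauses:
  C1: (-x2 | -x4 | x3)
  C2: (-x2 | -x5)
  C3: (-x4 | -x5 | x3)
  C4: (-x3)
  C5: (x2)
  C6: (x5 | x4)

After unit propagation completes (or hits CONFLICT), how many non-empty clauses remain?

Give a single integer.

unit clause [-3] forces x3=F; simplify:
  drop 3 from [-2, -4, 3] -> [-2, -4]
  drop 3 from [-4, -5, 3] -> [-4, -5]
  satisfied 1 clause(s); 5 remain; assigned so far: [3]
unit clause [2] forces x2=T; simplify:
  drop -2 from [-2, -4] -> [-4]
  drop -2 from [-2, -5] -> [-5]
  satisfied 1 clause(s); 4 remain; assigned so far: [2, 3]
unit clause [-4] forces x4=F; simplify:
  drop 4 from [5, 4] -> [5]
  satisfied 2 clause(s); 2 remain; assigned so far: [2, 3, 4]
unit clause [-5] forces x5=F; simplify:
  drop 5 from [5] -> [] (empty!)
  satisfied 1 clause(s); 1 remain; assigned so far: [2, 3, 4, 5]
CONFLICT (empty clause)

Answer: 0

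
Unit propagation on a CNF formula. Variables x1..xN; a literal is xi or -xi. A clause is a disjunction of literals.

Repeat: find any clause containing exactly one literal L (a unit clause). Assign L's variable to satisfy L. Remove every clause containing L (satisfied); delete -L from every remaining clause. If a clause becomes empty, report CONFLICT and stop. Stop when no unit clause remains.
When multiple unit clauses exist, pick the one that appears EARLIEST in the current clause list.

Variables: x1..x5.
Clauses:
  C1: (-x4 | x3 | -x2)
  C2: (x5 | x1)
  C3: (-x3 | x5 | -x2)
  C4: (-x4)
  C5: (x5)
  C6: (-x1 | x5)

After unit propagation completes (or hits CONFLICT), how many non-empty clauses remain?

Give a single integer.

Answer: 0

Derivation:
unit clause [-4] forces x4=F; simplify:
  satisfied 2 clause(s); 4 remain; assigned so far: [4]
unit clause [5] forces x5=T; simplify:
  satisfied 4 clause(s); 0 remain; assigned so far: [4, 5]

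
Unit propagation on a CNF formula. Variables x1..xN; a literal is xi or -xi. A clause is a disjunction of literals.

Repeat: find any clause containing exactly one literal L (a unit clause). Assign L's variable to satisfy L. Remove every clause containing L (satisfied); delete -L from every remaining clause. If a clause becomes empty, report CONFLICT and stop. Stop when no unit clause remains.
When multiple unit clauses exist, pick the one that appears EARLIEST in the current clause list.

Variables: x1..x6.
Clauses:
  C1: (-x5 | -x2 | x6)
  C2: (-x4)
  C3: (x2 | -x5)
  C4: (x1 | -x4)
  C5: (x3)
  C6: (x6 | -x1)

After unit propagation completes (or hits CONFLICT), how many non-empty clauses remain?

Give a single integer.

Answer: 3

Derivation:
unit clause [-4] forces x4=F; simplify:
  satisfied 2 clause(s); 4 remain; assigned so far: [4]
unit clause [3] forces x3=T; simplify:
  satisfied 1 clause(s); 3 remain; assigned so far: [3, 4]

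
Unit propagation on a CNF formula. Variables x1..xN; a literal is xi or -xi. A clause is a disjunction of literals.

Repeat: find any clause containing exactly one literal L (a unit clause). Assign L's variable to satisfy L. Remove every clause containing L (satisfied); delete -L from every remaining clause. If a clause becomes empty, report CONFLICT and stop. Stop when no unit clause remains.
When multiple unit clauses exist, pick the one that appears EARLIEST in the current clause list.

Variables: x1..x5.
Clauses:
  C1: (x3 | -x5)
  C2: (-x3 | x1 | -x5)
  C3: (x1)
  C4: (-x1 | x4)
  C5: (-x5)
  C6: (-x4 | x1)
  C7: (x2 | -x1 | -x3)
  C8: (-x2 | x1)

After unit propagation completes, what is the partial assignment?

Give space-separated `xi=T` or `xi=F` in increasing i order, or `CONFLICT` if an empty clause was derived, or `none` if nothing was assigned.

Answer: x1=T x4=T x5=F

Derivation:
unit clause [1] forces x1=T; simplify:
  drop -1 from [-1, 4] -> [4]
  drop -1 from [2, -1, -3] -> [2, -3]
  satisfied 4 clause(s); 4 remain; assigned so far: [1]
unit clause [4] forces x4=T; simplify:
  satisfied 1 clause(s); 3 remain; assigned so far: [1, 4]
unit clause [-5] forces x5=F; simplify:
  satisfied 2 clause(s); 1 remain; assigned so far: [1, 4, 5]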